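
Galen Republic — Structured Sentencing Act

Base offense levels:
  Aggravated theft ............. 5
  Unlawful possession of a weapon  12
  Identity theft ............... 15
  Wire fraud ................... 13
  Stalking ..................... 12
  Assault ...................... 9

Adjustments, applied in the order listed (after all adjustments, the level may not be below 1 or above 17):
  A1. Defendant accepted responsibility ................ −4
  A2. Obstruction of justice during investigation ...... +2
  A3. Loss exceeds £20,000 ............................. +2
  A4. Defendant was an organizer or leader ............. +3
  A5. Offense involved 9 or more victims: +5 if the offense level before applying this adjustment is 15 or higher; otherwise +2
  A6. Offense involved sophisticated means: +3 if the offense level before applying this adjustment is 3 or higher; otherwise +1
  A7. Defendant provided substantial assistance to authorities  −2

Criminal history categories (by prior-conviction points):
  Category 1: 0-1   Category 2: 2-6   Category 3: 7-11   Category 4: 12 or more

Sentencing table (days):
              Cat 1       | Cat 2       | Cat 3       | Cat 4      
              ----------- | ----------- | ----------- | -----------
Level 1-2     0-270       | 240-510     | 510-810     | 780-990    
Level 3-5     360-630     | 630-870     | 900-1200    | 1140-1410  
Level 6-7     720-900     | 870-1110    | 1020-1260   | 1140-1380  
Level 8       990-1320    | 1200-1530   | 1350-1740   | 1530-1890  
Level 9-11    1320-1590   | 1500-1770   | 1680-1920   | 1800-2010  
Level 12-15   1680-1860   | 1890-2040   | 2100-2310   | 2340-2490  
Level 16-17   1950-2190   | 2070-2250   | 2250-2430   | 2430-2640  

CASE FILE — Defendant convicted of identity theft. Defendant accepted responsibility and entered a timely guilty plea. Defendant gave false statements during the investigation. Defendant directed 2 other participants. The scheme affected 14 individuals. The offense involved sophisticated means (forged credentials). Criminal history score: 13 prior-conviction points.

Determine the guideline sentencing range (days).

Base offense level for identity theft: 15.
A1 applies: 15 − 4 = 11.
A2 applies: 11 + 2 = 13.
A3 does not apply.
A4 applies: 13 + 3 = 16.
A5 applies (level before this adjustment is 16 ≥ 15, so +5): 16 + 5 = 21.
A6 applies (level before this adjustment is 21 ≥ 3, so +3): 21 + 3 = 24.
A7 does not apply.
Level 24 exceeds the maximum of 17; capped at 17.
Final offense level: 17.
Criminal history: 13 prior points → Category 4 (12+).
Level 17 falls in the 16-17 band.
Grid: Level 16-17 × Category 4 = 2430-2640 days.

2430-2640 days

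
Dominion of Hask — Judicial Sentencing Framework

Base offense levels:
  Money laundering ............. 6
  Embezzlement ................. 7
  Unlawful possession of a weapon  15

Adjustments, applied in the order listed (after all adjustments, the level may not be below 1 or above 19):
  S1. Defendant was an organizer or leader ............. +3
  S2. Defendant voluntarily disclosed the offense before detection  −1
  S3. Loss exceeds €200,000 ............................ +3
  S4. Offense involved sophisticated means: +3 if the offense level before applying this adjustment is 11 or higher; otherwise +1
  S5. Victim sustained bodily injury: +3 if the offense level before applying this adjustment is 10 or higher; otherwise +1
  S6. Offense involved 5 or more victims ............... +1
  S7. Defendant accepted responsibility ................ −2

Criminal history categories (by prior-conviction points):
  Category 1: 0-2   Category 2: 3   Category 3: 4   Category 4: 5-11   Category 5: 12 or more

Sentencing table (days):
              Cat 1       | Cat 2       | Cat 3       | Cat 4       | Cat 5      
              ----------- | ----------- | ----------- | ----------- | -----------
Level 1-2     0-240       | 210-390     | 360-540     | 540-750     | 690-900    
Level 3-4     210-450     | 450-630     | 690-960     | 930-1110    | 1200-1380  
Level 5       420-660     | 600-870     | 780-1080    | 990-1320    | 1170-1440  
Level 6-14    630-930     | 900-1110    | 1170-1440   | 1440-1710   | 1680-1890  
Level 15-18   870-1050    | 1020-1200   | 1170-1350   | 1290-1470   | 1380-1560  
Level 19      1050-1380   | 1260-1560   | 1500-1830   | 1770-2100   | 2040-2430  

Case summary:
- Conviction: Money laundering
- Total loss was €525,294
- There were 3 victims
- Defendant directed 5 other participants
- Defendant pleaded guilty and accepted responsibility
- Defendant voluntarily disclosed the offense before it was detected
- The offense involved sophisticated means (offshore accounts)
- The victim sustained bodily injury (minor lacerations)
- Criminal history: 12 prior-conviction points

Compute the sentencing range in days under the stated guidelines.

Base offense level for money laundering: 6.
S1 applies: 6 + 3 = 9.
S2 applies: 9 − 1 = 8.
S3 applies: 8 + 3 = 11.
S4 applies (level before this adjustment is 11 ≥ 11, so +3): 11 + 3 = 14.
S5 applies (level before this adjustment is 14 ≥ 10, so +3): 14 + 3 = 17.
S7 applies: 17 − 2 = 15.
Final offense level: 15.
Criminal history: 12 prior points → Category 5 (12+).
Level 15 falls in the 15-18 band.
Grid: Level 15-18 × Category 5 = 1380-1560 days.

1380-1560 days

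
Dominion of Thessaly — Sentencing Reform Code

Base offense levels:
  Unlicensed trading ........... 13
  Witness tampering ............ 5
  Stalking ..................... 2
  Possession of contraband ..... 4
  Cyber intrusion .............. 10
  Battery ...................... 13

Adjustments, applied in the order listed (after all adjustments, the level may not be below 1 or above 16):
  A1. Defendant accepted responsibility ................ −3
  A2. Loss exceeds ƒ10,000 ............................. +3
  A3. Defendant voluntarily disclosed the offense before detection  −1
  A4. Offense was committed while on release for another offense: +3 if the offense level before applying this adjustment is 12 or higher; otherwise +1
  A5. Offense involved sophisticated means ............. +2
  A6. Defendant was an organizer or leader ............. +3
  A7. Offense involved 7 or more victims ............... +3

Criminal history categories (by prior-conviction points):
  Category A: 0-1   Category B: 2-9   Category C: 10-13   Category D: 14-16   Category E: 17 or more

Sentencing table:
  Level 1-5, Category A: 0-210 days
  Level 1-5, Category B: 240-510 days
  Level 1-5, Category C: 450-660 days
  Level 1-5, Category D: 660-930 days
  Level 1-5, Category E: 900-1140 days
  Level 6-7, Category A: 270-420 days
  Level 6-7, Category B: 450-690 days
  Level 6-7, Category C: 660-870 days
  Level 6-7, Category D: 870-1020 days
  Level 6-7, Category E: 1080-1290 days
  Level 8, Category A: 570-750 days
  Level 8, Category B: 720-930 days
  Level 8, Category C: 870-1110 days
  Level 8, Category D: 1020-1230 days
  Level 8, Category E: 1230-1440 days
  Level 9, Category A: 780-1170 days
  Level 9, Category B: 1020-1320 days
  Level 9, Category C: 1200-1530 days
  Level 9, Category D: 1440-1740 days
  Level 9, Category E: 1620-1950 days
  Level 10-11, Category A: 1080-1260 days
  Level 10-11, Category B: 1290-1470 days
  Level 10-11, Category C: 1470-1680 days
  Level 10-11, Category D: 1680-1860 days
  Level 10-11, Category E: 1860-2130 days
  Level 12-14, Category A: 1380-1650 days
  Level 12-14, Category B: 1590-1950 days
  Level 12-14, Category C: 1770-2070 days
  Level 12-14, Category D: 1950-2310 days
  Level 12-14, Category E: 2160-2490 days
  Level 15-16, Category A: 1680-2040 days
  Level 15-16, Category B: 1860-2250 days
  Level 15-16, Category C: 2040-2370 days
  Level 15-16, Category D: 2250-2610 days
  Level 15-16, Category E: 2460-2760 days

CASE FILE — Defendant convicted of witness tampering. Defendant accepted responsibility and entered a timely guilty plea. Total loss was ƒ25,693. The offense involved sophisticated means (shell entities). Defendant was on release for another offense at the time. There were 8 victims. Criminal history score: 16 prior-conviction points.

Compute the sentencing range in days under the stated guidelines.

1680-1860 days

Base offense level for witness tampering: 5.
A1 applies: 5 − 3 = 2.
A2 applies: 2 + 3 = 5.
A4 applies (level before this adjustment is 5 < 12, so +1): 5 + 1 = 6.
A5 applies: 6 + 2 = 8.
A6 does not apply.
A7 applies: 8 + 3 = 11.
Final offense level: 11.
Criminal history: 16 prior points → Category D (14-16).
Level 11 falls in the 10-11 band.
Grid: Level 10-11 × Category D = 1680-1860 days.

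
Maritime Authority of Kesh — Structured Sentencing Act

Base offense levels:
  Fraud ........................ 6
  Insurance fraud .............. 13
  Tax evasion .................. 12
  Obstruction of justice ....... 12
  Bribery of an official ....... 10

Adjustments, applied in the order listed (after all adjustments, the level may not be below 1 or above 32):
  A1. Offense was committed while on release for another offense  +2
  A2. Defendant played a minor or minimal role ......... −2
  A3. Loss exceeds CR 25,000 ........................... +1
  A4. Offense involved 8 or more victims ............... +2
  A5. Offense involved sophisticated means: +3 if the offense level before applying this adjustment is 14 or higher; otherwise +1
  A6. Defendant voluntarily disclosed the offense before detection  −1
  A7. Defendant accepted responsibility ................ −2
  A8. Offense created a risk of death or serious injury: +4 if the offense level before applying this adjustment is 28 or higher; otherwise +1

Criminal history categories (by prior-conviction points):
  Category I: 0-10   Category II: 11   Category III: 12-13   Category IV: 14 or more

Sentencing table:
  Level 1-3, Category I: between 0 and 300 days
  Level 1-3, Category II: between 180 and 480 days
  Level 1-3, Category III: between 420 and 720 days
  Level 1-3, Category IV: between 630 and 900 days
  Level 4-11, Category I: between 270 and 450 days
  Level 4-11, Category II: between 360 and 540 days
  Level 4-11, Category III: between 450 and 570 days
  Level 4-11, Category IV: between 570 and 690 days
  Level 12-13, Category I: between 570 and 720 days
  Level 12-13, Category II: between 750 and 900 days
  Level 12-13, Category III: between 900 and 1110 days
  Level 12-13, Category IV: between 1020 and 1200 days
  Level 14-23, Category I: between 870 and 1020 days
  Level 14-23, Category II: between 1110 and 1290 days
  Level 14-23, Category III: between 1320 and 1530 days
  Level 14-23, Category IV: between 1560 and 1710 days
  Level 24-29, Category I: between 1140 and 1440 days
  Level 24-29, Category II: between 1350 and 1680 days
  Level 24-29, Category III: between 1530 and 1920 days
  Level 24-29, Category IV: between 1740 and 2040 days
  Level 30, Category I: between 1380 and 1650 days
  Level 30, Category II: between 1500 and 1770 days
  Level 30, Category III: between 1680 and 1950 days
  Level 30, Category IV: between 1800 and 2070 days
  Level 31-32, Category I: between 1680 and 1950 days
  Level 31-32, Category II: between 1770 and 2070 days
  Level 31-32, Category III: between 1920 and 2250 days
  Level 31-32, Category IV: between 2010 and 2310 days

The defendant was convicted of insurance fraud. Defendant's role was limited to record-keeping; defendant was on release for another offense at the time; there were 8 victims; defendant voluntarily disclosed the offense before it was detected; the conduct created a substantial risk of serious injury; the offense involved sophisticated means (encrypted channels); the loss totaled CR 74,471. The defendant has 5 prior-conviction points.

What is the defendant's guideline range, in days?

Base offense level for insurance fraud: 13.
A1 applies: 13 + 2 = 15.
A2 applies: 15 − 2 = 13.
A3 applies: 13 + 1 = 14.
A4 applies: 14 + 2 = 16.
A5 applies (level before this adjustment is 16 ≥ 14, so +3): 16 + 3 = 19.
A6 applies: 19 − 1 = 18.
A7 does not apply.
A8 applies (level before this adjustment is 18 < 28, so +1): 18 + 1 = 19.
Final offense level: 19.
Criminal history: 5 prior points → Category I (0-10).
Level 19 falls in the 14-23 band.
Grid: Level 14-23 × Category I = 870-1020 days.

870-1020 days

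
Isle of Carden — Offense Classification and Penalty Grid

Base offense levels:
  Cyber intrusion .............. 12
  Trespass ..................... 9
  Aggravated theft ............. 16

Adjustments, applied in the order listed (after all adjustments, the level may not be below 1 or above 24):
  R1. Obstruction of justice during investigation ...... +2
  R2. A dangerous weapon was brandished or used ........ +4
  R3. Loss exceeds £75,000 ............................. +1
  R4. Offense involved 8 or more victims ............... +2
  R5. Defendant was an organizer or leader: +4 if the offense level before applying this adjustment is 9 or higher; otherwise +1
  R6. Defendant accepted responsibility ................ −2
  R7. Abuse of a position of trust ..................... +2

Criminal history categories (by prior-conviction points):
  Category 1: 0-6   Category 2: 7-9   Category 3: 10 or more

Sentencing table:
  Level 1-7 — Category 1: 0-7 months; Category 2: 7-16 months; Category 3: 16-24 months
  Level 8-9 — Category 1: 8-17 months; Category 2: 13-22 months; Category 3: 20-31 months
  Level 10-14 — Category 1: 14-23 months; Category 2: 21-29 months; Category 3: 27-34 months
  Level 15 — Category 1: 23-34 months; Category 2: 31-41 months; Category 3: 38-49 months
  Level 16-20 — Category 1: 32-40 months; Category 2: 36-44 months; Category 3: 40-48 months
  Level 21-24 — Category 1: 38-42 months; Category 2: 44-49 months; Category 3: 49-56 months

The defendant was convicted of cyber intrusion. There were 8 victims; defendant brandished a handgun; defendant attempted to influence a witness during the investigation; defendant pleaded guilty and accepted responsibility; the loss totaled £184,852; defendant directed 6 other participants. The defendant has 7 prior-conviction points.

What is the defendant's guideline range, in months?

Base offense level for cyber intrusion: 12.
R1 applies: 12 + 2 = 14.
R2 applies: 14 + 4 = 18.
R3 applies: 18 + 1 = 19.
R4 applies: 19 + 2 = 21.
R5 applies (level before this adjustment is 21 ≥ 9, so +4): 21 + 4 = 25.
R6 applies: 25 − 2 = 23.
R7 does not apply.
Final offense level: 23.
Criminal history: 7 prior points → Category 2 (7-9).
Level 23 falls in the 21-24 band.
Grid: Level 21-24 × Category 2 = 44-49 months.

44-49 months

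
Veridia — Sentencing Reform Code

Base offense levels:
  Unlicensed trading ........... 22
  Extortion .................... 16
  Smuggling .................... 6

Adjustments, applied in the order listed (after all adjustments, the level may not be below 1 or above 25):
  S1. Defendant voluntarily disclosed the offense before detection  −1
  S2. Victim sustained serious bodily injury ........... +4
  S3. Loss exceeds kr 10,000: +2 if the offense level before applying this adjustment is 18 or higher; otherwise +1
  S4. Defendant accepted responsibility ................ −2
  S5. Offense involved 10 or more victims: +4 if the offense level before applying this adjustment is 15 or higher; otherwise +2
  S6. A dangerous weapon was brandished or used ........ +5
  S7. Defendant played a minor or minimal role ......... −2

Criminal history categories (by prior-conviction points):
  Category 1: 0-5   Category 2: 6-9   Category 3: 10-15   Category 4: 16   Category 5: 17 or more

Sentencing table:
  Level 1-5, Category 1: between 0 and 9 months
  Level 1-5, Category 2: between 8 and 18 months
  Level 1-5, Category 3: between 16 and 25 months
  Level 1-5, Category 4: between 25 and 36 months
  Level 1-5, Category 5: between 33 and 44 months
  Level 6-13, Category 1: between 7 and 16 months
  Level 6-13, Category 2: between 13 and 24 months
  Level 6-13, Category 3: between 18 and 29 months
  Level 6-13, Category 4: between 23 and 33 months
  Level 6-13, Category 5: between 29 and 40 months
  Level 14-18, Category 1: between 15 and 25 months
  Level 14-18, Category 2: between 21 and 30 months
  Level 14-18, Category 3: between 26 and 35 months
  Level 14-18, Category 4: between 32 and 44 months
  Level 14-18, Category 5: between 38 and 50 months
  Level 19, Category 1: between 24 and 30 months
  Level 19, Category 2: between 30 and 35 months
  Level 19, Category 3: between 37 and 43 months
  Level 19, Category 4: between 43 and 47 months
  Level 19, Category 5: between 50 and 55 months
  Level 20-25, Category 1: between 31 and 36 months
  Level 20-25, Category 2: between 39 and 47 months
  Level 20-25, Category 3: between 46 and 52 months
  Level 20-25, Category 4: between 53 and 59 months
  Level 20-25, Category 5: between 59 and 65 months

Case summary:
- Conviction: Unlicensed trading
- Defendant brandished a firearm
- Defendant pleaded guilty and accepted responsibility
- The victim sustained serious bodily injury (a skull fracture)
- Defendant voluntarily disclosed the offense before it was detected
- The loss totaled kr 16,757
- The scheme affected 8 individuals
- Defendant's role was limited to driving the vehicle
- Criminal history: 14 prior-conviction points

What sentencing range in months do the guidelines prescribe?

Base offense level for unlicensed trading: 22.
S1 applies: 22 − 1 = 21.
S2 applies: 21 + 4 = 25.
S3 applies (level before this adjustment is 25 ≥ 18, so +2): 25 + 2 = 27.
S4 applies: 27 − 2 = 25.
S6 applies: 25 + 5 = 30.
S7 applies: 30 − 2 = 28.
Level 28 exceeds the maximum of 25; capped at 25.
Final offense level: 25.
Criminal history: 14 prior points → Category 3 (10-15).
Level 25 falls in the 20-25 band.
Grid: Level 20-25 × Category 3 = 46-52 months.

46-52 months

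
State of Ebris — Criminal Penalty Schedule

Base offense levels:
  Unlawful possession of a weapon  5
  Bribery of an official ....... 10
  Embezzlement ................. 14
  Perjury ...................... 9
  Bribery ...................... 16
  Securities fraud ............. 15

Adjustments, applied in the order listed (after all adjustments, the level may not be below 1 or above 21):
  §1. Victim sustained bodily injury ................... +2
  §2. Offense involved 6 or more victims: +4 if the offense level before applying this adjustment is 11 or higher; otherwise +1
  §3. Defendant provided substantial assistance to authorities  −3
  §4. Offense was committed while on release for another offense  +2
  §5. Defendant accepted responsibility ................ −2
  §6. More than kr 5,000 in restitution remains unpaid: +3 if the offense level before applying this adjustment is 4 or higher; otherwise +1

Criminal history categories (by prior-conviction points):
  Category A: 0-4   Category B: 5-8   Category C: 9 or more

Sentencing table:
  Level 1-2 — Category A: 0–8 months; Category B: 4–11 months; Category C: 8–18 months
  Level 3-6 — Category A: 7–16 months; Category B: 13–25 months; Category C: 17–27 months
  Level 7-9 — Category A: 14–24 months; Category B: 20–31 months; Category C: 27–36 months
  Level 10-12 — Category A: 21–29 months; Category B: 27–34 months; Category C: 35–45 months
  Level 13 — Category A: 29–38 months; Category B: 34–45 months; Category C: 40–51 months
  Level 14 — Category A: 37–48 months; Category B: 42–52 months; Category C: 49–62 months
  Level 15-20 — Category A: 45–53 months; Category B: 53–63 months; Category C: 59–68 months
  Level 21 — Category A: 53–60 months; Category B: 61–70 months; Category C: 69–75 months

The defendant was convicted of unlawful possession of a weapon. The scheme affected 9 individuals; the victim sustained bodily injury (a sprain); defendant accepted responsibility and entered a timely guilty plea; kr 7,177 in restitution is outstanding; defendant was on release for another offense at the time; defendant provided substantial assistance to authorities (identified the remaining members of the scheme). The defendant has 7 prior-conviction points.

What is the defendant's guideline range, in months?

Base offense level for unlawful possession of a weapon: 5.
§1 applies: 5 + 2 = 7.
§2 applies (level before this adjustment is 7 < 11, so +1): 7 + 1 = 8.
§3 applies: 8 − 3 = 5.
§4 applies: 5 + 2 = 7.
§5 applies: 7 − 2 = 5.
§6 applies (level before this adjustment is 5 ≥ 4, so +3): 5 + 3 = 8.
Final offense level: 8.
Criminal history: 7 prior points → Category B (5-8).
Level 8 falls in the 7-9 band.
Grid: Level 7-9 × Category B = 20-31 months.

20-31 months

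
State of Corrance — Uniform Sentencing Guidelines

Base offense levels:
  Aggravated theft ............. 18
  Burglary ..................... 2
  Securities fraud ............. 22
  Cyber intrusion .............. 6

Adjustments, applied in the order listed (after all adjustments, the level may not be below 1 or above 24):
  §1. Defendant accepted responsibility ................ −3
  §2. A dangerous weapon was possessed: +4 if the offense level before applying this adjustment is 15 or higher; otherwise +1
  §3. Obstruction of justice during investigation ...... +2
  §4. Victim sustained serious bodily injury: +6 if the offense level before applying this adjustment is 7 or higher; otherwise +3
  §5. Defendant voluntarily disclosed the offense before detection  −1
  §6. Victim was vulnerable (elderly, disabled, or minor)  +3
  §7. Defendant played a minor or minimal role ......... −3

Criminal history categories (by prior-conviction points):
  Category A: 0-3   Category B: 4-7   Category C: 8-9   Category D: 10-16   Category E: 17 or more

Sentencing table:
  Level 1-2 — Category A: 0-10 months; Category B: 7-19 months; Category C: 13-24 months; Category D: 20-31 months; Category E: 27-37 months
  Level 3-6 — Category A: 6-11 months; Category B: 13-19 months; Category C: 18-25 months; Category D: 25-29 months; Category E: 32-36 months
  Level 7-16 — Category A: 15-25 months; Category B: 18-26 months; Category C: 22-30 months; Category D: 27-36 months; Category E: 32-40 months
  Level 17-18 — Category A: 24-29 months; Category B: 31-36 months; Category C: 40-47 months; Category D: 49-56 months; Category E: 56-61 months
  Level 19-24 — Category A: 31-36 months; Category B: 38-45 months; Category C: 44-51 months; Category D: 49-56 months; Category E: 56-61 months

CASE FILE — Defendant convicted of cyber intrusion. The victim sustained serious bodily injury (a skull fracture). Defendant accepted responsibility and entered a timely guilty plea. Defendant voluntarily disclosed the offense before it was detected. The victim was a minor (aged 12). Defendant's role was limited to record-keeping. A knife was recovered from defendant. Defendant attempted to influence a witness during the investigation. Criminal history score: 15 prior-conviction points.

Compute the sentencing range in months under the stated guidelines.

Base offense level for cyber intrusion: 6.
§1 applies: 6 − 3 = 3.
§2 applies (level before this adjustment is 3 < 15, so +1): 3 + 1 = 4.
§3 applies: 4 + 2 = 6.
§4 applies (level before this adjustment is 6 < 7, so +3): 6 + 3 = 9.
§5 applies: 9 − 1 = 8.
§6 applies: 8 + 3 = 11.
§7 applies: 11 − 3 = 8.
Final offense level: 8.
Criminal history: 15 prior points → Category D (10-16).
Level 8 falls in the 7-16 band.
Grid: Level 7-16 × Category D = 27-36 months.

27-36 months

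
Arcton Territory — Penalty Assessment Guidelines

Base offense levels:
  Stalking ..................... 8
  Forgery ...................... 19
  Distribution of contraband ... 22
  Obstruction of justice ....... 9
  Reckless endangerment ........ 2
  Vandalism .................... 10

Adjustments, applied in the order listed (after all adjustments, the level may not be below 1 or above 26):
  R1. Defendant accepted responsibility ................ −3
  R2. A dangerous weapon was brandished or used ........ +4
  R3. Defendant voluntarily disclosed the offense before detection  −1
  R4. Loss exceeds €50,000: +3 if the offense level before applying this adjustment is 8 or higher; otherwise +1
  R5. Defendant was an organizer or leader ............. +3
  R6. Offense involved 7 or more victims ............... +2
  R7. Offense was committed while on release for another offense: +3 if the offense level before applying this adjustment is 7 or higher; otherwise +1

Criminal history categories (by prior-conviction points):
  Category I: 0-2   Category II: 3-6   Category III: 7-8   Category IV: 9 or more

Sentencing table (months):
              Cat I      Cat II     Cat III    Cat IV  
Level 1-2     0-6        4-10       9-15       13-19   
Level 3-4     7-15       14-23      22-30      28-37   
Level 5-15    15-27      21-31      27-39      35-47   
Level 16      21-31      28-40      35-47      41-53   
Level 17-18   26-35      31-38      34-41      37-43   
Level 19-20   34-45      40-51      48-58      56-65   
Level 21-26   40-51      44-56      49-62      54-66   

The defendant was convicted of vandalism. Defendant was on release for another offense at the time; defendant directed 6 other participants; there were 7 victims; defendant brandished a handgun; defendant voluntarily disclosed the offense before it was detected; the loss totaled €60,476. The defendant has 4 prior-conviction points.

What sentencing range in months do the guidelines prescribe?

44-56 months

Base offense level for vandalism: 10.
R1 does not apply.
R2 applies: 10 + 4 = 14.
R3 applies: 14 − 1 = 13.
R4 applies (level before this adjustment is 13 ≥ 8, so +3): 13 + 3 = 16.
R5 applies: 16 + 3 = 19.
R6 applies: 19 + 2 = 21.
R7 applies (level before this adjustment is 21 ≥ 7, so +3): 21 + 3 = 24.
Final offense level: 24.
Criminal history: 4 prior points → Category II (3-6).
Level 24 falls in the 21-26 band.
Grid: Level 21-26 × Category II = 44-56 months.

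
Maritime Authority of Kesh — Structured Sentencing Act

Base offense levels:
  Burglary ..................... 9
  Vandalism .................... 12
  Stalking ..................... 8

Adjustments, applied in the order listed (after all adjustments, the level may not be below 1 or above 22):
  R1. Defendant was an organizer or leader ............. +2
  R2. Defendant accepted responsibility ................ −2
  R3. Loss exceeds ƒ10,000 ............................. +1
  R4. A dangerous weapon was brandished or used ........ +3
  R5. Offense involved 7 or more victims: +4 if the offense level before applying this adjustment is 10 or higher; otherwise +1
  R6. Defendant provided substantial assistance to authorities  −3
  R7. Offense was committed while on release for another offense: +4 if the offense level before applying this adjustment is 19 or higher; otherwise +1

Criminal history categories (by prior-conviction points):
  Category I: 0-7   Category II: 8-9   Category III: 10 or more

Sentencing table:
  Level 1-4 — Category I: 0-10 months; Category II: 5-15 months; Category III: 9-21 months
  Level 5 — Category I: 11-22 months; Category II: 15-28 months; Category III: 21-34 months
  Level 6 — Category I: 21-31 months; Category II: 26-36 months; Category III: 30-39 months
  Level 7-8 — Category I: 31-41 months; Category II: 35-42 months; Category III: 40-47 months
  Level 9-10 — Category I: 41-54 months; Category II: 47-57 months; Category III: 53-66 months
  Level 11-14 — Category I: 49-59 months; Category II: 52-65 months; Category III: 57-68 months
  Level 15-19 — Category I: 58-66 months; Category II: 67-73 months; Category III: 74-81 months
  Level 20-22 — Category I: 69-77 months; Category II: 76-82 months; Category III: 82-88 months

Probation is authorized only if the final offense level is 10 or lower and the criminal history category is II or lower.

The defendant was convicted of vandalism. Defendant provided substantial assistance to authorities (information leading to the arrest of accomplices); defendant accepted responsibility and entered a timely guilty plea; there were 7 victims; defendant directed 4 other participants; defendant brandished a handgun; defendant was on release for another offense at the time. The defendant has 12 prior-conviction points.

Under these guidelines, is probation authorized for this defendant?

No

Base offense level for vandalism: 12.
R1 applies: 12 + 2 = 14.
R2 applies: 14 − 2 = 12.
R3 does not apply.
R4 applies: 12 + 3 = 15.
R5 applies (level before this adjustment is 15 ≥ 10, so +4): 15 + 4 = 19.
R6 applies: 19 − 3 = 16.
R7 applies (level before this adjustment is 16 < 19, so +1): 16 + 1 = 17.
Final offense level: 17.
Criminal history: 12 prior points → Category III (10+).
Level 17 falls in the 15-19 band.
Grid: Level 15-19 × Category III = 74-81 months.
Probation check: level 17 > 10 and category III > II → not eligible.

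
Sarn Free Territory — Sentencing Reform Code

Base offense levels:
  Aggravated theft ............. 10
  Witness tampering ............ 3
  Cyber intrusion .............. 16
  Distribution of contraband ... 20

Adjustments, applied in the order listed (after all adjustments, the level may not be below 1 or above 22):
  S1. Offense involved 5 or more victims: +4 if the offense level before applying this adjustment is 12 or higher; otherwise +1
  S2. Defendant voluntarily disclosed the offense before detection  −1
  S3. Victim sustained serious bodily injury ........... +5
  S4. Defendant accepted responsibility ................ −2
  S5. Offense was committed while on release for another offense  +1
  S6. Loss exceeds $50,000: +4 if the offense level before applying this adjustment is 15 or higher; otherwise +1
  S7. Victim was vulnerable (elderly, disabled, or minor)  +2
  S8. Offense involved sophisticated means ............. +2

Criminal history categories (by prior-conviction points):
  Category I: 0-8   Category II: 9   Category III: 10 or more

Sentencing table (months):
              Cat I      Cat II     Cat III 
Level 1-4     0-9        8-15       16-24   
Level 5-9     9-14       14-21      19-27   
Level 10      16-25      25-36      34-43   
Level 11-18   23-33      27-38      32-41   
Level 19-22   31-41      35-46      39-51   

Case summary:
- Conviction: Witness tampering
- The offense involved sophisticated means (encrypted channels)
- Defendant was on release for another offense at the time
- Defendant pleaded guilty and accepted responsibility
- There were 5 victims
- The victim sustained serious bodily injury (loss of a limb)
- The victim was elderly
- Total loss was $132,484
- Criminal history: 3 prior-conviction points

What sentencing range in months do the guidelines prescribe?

Base offense level for witness tampering: 3.
S1 applies (level before this adjustment is 3 < 12, so +1): 3 + 1 = 4.
S2 does not apply.
S3 applies: 4 + 5 = 9.
S4 applies: 9 − 2 = 7.
S5 applies: 7 + 1 = 8.
S6 applies (level before this adjustment is 8 < 15, so +1): 8 + 1 = 9.
S7 applies: 9 + 2 = 11.
S8 applies: 11 + 2 = 13.
Final offense level: 13.
Criminal history: 3 prior points → Category I (0-8).
Level 13 falls in the 11-18 band.
Grid: Level 11-18 × Category I = 23-33 months.

23-33 months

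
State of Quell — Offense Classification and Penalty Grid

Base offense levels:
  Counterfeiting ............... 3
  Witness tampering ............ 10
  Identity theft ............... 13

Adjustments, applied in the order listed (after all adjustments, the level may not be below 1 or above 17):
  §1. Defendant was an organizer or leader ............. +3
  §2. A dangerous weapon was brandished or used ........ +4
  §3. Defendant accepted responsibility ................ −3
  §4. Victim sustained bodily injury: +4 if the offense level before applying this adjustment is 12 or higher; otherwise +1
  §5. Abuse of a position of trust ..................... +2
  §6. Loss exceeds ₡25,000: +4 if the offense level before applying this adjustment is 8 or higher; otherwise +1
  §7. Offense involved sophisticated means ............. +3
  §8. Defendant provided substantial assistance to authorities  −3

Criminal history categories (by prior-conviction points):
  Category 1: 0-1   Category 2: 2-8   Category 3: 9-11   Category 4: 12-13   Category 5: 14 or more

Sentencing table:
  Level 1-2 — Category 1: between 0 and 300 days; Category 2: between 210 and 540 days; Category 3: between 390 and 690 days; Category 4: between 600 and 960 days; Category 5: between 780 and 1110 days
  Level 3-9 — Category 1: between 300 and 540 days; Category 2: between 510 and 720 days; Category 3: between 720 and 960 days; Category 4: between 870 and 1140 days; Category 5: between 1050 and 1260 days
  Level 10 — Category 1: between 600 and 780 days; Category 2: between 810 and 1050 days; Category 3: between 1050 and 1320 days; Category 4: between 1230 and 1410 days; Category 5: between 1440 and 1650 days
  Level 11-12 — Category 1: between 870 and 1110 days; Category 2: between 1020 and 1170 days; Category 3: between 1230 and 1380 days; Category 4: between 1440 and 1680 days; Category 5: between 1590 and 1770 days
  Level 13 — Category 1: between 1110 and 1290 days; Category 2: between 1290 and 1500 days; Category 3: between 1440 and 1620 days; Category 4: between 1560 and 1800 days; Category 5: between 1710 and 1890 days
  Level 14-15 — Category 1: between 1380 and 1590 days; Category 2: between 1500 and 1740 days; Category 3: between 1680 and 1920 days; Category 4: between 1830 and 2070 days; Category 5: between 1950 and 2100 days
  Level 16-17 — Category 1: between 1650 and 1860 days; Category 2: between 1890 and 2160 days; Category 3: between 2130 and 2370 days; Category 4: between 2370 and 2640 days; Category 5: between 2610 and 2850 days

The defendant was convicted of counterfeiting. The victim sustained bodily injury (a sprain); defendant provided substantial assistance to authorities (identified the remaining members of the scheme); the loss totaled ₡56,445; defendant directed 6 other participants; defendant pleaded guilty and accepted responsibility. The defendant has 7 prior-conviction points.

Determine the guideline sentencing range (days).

210-540 days

Base offense level for counterfeiting: 3.
§1 applies: 3 + 3 = 6.
§3 applies: 6 − 3 = 3.
§4 applies (level before this adjustment is 3 < 12, so +1): 3 + 1 = 4.
§5 does not apply.
§6 applies (level before this adjustment is 4 < 8, so +1): 4 + 1 = 5.
§8 applies: 5 − 3 = 2.
Final offense level: 2.
Criminal history: 7 prior points → Category 2 (2-8).
Level 2 falls in the 1-2 band.
Grid: Level 1-2 × Category 2 = 210-540 days.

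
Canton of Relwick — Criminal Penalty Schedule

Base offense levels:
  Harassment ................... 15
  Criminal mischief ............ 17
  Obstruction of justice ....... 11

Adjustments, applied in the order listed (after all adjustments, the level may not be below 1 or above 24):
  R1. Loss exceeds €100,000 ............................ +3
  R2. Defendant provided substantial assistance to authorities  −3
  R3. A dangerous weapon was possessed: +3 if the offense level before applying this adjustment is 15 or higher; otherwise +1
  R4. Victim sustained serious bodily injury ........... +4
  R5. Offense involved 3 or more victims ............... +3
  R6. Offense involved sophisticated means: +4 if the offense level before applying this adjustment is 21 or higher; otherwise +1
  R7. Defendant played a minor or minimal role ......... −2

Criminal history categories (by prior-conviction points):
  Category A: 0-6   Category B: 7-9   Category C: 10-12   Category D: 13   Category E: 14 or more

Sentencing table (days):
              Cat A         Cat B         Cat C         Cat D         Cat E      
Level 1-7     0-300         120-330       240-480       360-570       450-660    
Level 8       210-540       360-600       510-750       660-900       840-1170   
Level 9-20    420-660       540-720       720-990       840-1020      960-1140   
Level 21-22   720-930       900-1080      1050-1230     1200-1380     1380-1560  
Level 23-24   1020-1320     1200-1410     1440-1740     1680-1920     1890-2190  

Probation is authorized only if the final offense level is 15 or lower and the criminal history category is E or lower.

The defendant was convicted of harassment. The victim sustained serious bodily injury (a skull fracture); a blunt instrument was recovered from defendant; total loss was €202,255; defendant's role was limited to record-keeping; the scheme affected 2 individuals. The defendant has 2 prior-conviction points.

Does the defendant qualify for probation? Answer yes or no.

Base offense level for harassment: 15.
R1 applies: 15 + 3 = 18.
R2 does not apply.
R3 applies (level before this adjustment is 18 ≥ 15, so +3): 18 + 3 = 21.
R4 applies: 21 + 4 = 25.
R7 applies: 25 − 2 = 23.
Final offense level: 23.
Criminal history: 2 prior points → Category A (0-6).
Level 23 falls in the 23-24 band.
Grid: Level 23-24 × Category A = 1020-1320 days.
Probation check: level 23 > 15 and category A ≤ E → not eligible.

No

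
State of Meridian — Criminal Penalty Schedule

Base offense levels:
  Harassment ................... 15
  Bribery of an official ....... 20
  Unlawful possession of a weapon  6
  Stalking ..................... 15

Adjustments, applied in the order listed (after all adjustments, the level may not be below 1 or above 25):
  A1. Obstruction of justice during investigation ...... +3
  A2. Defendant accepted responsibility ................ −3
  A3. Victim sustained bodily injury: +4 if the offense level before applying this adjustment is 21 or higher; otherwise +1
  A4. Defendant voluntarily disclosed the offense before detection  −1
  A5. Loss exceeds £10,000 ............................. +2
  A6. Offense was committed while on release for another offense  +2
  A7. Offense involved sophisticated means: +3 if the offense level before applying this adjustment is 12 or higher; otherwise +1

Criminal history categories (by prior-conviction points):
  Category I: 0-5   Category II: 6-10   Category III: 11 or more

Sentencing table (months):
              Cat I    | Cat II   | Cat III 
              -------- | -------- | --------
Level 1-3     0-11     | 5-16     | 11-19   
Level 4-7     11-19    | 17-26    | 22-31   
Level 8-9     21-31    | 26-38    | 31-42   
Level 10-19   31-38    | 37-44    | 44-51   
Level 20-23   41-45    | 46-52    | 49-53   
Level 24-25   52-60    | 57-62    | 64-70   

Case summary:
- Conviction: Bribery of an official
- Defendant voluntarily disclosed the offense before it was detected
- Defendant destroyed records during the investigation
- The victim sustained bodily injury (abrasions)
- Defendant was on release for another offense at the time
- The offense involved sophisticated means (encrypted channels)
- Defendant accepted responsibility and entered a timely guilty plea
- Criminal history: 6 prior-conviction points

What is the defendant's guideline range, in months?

57-62 months

Base offense level for bribery of an official: 20.
A1 applies: 20 + 3 = 23.
A2 applies: 23 − 3 = 20.
A3 applies (level before this adjustment is 20 < 21, so +1): 20 + 1 = 21.
A4 applies: 21 − 1 = 20.
A5 does not apply.
A6 applies: 20 + 2 = 22.
A7 applies (level before this adjustment is 22 ≥ 12, so +3): 22 + 3 = 25.
Final offense level: 25.
Criminal history: 6 prior points → Category II (6-10).
Level 25 falls in the 24-25 band.
Grid: Level 24-25 × Category II = 57-62 months.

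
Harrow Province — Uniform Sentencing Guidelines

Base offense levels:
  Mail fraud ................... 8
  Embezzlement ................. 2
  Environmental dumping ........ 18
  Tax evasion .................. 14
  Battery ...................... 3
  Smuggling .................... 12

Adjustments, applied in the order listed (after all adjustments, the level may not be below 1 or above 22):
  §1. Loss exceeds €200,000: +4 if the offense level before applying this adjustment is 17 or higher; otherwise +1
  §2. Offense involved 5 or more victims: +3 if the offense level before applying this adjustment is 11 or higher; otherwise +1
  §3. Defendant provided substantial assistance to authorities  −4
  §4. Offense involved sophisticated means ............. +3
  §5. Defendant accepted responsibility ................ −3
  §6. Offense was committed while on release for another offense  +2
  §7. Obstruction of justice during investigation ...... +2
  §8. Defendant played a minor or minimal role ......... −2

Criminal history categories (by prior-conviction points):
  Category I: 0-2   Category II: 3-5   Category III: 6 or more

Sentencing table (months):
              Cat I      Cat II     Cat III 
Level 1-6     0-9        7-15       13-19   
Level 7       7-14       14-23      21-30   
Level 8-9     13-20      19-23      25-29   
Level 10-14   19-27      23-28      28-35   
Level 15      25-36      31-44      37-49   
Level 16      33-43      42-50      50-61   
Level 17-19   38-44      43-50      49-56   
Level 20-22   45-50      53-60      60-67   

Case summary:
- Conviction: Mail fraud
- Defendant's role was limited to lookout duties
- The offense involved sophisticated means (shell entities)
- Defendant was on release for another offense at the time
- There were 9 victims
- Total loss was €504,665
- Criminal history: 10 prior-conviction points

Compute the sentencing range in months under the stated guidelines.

Base offense level for mail fraud: 8.
§1 applies (level before this adjustment is 8 < 17, so +1): 8 + 1 = 9.
§2 applies (level before this adjustment is 9 < 11, so +1): 9 + 1 = 10.
§3 does not apply.
§4 applies: 10 + 3 = 13.
§6 applies: 13 + 2 = 15.
§8 applies: 15 − 2 = 13.
Final offense level: 13.
Criminal history: 10 prior points → Category III (6+).
Level 13 falls in the 10-14 band.
Grid: Level 10-14 × Category III = 28-35 months.

28-35 months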